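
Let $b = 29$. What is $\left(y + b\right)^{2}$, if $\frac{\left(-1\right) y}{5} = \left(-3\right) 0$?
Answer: $841$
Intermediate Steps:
$y = 0$ ($y = - 5 \left(\left(-3\right) 0\right) = \left(-5\right) 0 = 0$)
$\left(y + b\right)^{2} = \left(0 + 29\right)^{2} = 29^{2} = 841$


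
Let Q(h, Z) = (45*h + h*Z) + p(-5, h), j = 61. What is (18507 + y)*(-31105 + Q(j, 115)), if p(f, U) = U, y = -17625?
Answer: -18772488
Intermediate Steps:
Q(h, Z) = 46*h + Z*h (Q(h, Z) = (45*h + h*Z) + h = (45*h + Z*h) + h = 46*h + Z*h)
(18507 + y)*(-31105 + Q(j, 115)) = (18507 - 17625)*(-31105 + 61*(46 + 115)) = 882*(-31105 + 61*161) = 882*(-31105 + 9821) = 882*(-21284) = -18772488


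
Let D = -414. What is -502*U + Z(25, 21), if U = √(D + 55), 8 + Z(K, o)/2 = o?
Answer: 26 - 502*I*√359 ≈ 26.0 - 9511.5*I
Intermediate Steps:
Z(K, o) = -16 + 2*o
U = I*√359 (U = √(-414 + 55) = √(-359) = I*√359 ≈ 18.947*I)
-502*U + Z(25, 21) = -502*I*√359 + (-16 + 2*21) = -502*I*√359 + (-16 + 42) = -502*I*√359 + 26 = 26 - 502*I*√359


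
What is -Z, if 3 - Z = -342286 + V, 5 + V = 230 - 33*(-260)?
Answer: -333484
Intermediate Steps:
V = 8805 (V = -5 + (230 - 33*(-260)) = -5 + (230 + 8580) = -5 + 8810 = 8805)
Z = 333484 (Z = 3 - (-342286 + 8805) = 3 - 1*(-333481) = 3 + 333481 = 333484)
-Z = -1*333484 = -333484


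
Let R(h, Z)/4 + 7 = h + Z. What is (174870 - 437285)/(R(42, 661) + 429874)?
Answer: -262415/432658 ≈ -0.60652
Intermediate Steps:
R(h, Z) = -28 + 4*Z + 4*h (R(h, Z) = -28 + 4*(h + Z) = -28 + 4*(Z + h) = -28 + (4*Z + 4*h) = -28 + 4*Z + 4*h)
(174870 - 437285)/(R(42, 661) + 429874) = (174870 - 437285)/((-28 + 4*661 + 4*42) + 429874) = -262415/((-28 + 2644 + 168) + 429874) = -262415/(2784 + 429874) = -262415/432658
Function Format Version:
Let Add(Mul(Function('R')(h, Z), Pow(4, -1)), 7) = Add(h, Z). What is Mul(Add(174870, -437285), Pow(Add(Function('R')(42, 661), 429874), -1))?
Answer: Rational(-262415, 432658) ≈ -0.60652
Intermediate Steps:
Function('R')(h, Z) = Add(-28, Mul(4, Z), Mul(4, h)) (Function('R')(h, Z) = Add(-28, Mul(4, Add(h, Z))) = Add(-28, Mul(4, Add(Z, h))) = Add(-28, Add(Mul(4, Z), Mul(4, h))) = Add(-28, Mul(4, Z), Mul(4, h)))
Mul(Add(174870, -437285), Pow(Add(Function('R')(42, 661), 429874), -1)) = Mul(Add(174870, -437285), Pow(Add(Add(-28, Mul(4, 661), Mul(4, 42)), 429874), -1)) = Mul(-262415, Pow(Add(Add(-28, 2644, 168), 429874), -1)) = Mul(-262415, Pow(Add(2784, 429874), -1)) = Mul(-262415, Pow(432658, -1)) = Mul(-262415, Rational(1, 432658)) = Rational(-262415, 432658)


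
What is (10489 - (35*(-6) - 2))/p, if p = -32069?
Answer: -10701/32069 ≈ -0.33369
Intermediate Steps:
(10489 - (35*(-6) - 2))/p = (10489 - (35*(-6) - 2))/(-32069) = (10489 - (-210 - 2))*(-1/32069) = (10489 - 1*(-212))*(-1/32069) = (10489 + 212)*(-1/32069) = 10701*(-1/32069) = -10701/32069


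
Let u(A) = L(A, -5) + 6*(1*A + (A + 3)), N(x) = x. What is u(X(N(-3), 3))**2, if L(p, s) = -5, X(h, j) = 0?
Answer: 169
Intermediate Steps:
u(A) = 13 + 12*A (u(A) = -5 + 6*(1*A + (A + 3)) = -5 + 6*(A + (3 + A)) = -5 + 6*(3 + 2*A) = -5 + (18 + 12*A) = 13 + 12*A)
u(X(N(-3), 3))**2 = (13 + 12*0)**2 = (13 + 0)**2 = 13**2 = 169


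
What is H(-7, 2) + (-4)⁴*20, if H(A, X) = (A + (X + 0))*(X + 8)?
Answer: 5070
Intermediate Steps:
H(A, X) = (8 + X)*(A + X) (H(A, X) = (A + X)*(8 + X) = (8 + X)*(A + X))
H(-7, 2) + (-4)⁴*20 = (2² + 8*(-7) + 8*2 - 7*2) + (-4)⁴*20 = (4 - 56 + 16 - 14) + 256*20 = -50 + 5120 = 5070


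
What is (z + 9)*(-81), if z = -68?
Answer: 4779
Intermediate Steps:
(z + 9)*(-81) = (-68 + 9)*(-81) = -59*(-81) = 4779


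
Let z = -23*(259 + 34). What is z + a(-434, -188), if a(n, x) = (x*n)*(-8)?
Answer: -659475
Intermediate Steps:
a(n, x) = -8*n*x (a(n, x) = (n*x)*(-8) = -8*n*x)
z = -6739 (z = -23*293 = -6739)
z + a(-434, -188) = -6739 - 8*(-434)*(-188) = -6739 - 652736 = -659475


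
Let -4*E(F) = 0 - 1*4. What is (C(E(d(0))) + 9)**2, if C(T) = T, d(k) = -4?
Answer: 100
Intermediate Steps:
E(F) = 1 (E(F) = -(0 - 1*4)/4 = -(0 - 4)/4 = -1/4*(-4) = 1)
(C(E(d(0))) + 9)**2 = (1 + 9)**2 = 10**2 = 100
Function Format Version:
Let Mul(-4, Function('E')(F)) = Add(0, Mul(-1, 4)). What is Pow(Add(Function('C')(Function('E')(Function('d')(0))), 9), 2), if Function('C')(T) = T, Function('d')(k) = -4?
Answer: 100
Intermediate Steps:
Function('E')(F) = 1 (Function('E')(F) = Mul(Rational(-1, 4), Add(0, Mul(-1, 4))) = Mul(Rational(-1, 4), Add(0, -4)) = Mul(Rational(-1, 4), -4) = 1)
Pow(Add(Function('C')(Function('E')(Function('d')(0))), 9), 2) = Pow(Add(1, 9), 2) = Pow(10, 2) = 100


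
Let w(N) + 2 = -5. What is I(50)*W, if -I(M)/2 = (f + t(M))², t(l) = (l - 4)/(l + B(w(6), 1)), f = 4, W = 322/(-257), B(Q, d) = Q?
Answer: 30605456/475193 ≈ 64.406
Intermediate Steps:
w(N) = -7 (w(N) = -2 - 5 = -7)
W = -322/257 (W = 322*(-1/257) = -322/257 ≈ -1.2529)
t(l) = (-4 + l)/(-7 + l) (t(l) = (l - 4)/(l - 7) = (-4 + l)/(-7 + l))
I(M) = -2*(4 + (-4 + M)/(-7 + M))²
I(50)*W = -2*(-32 + 5*50)²/(-7 + 50)²*(-322/257) = -2*(-32 + 250)²/43²*(-322/257) = -2*218²*1/1849*(-322/257) = -2*47524*1/1849*(-322/257) = -95048/1849*(-322/257) = 30605456/475193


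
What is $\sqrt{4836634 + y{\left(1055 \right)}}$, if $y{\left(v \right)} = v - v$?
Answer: $\sqrt{4836634} \approx 2199.2$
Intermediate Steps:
$y{\left(v \right)} = 0$
$\sqrt{4836634 + y{\left(1055 \right)}} = \sqrt{4836634 + 0} = \sqrt{4836634}$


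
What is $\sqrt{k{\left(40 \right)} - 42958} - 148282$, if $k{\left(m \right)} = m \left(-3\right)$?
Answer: $-148282 + i \sqrt{43078} \approx -1.4828 \cdot 10^{5} + 207.55 i$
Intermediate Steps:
$k{\left(m \right)} = - 3 m$
$\sqrt{k{\left(40 \right)} - 42958} - 148282 = \sqrt{\left(-3\right) 40 - 42958} - 148282 = \sqrt{-120 - 42958} - 148282 = \sqrt{-43078} - 148282 = i \sqrt{43078} - 148282 = -148282 + i \sqrt{43078}$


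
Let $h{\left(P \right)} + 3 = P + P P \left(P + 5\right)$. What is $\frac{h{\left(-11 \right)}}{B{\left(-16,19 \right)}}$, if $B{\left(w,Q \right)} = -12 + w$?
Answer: $\frac{185}{7} \approx 26.429$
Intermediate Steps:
$h{\left(P \right)} = -3 + P + P^{2} \left(5 + P\right)$ ($h{\left(P \right)} = -3 + \left(P + P P \left(P + 5\right)\right) = -3 + \left(P + P P \left(5 + P\right)\right) = -3 + \left(P + P^{2} \left(5 + P\right)\right) = -3 + P + P^{2} \left(5 + P\right)$)
$\frac{h{\left(-11 \right)}}{B{\left(-16,19 \right)}} = \frac{-3 - 11 + \left(-11\right)^{3} + 5 \left(-11\right)^{2}}{-12 - 16} = \frac{-3 - 11 - 1331 + 5 \cdot 121}{-28} = \left(-3 - 11 - 1331 + 605\right) \left(- \frac{1}{28}\right) = \left(-740\right) \left(- \frac{1}{28}\right) = \frac{185}{7}$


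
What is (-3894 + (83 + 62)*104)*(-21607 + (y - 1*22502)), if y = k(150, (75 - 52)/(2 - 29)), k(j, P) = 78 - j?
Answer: -494208666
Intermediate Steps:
y = -72 (y = 78 - 1*150 = 78 - 150 = -72)
(-3894 + (83 + 62)*104)*(-21607 + (y - 1*22502)) = (-3894 + (83 + 62)*104)*(-21607 + (-72 - 1*22502)) = (-3894 + 145*104)*(-21607 + (-72 - 22502)) = (-3894 + 15080)*(-21607 - 22574) = 11186*(-44181) = -494208666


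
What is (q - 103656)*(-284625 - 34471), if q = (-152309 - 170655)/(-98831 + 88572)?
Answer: 339225832918240/10259 ≈ 3.3066e+10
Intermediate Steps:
q = 322964/10259 (q = -322964/(-10259) = -322964*(-1/10259) = 322964/10259 ≈ 31.481)
(q - 103656)*(-284625 - 34471) = (322964/10259 - 103656)*(-284625 - 34471) = -1063083940/10259*(-319096) = 339225832918240/10259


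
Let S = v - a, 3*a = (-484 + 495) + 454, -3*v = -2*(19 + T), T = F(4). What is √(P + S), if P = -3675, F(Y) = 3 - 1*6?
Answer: I*√34374/3 ≈ 61.801*I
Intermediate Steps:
F(Y) = -3 (F(Y) = 3 - 6 = -3)
T = -3
v = 32/3 (v = -(-2)*(19 - 3)/3 = -(-2)*16/3 = -⅓*(-32) = 32/3 ≈ 10.667)
a = 155 (a = ((-484 + 495) + 454)/3 = (11 + 454)/3 = (⅓)*465 = 155)
S = -433/3 (S = 32/3 - 1*155 = 32/3 - 155 = -433/3 ≈ -144.33)
√(P + S) = √(-3675 - 433/3) = √(-11458/3) = I*√34374/3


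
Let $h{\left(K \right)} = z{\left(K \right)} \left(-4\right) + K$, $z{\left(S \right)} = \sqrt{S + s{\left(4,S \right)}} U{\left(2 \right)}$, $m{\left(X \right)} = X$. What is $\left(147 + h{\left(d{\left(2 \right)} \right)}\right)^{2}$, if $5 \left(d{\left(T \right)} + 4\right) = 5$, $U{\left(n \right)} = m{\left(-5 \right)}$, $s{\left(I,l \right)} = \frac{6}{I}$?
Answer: $20136 + 2880 i \sqrt{6} \approx 20136.0 + 7054.5 i$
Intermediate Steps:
$U{\left(n \right)} = -5$
$d{\left(T \right)} = -3$ ($d{\left(T \right)} = -4 + \frac{1}{5} \cdot 5 = -4 + 1 = -3$)
$z{\left(S \right)} = - 5 \sqrt{\frac{3}{2} + S}$ ($z{\left(S \right)} = \sqrt{S + \frac{6}{4}} \left(-5\right) = \sqrt{S + 6 \cdot \frac{1}{4}} \left(-5\right) = \sqrt{S + \frac{3}{2}} \left(-5\right) = \sqrt{\frac{3}{2} + S} \left(-5\right) = - 5 \sqrt{\frac{3}{2} + S}$)
$h{\left(K \right)} = K + 10 \sqrt{6 + 4 K}$ ($h{\left(K \right)} = - \frac{5 \sqrt{6 + 4 K}}{2} \left(-4\right) + K = 10 \sqrt{6 + 4 K} + K = K + 10 \sqrt{6 + 4 K}$)
$\left(147 + h{\left(d{\left(2 \right)} \right)}\right)^{2} = \left(147 - \left(3 - 10 \sqrt{6 + 4 \left(-3\right)}\right)\right)^{2} = \left(147 - \left(3 - 10 \sqrt{6 - 12}\right)\right)^{2} = \left(147 - \left(3 - 10 \sqrt{-6}\right)\right)^{2} = \left(147 - \left(3 - 10 i \sqrt{6}\right)\right)^{2} = \left(144 + 10 i \sqrt{6}\right)^{2}$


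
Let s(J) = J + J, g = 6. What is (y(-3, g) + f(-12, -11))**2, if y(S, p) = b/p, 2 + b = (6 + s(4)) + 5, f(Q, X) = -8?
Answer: 961/36 ≈ 26.694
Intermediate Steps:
s(J) = 2*J
b = 17 (b = -2 + ((6 + 2*4) + 5) = -2 + ((6 + 8) + 5) = -2 + (14 + 5) = -2 + 19 = 17)
y(S, p) = 17/p
(y(-3, g) + f(-12, -11))**2 = (17/6 - 8)**2 = (-31/6)**2 = 961/36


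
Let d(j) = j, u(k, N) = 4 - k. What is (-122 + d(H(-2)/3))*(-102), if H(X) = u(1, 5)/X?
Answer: 12495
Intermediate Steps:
H(X) = 3/X (H(X) = (4 - 1*1)/X = (4 - 1)/X = 3/X)
(-122 + d(H(-2)/3))*(-102) = (-122 + (3/(-2))/3)*(-102) = (-122 + (3*(-1/2))*(1/3))*(-102) = (-122 - 3/2*1/3)*(-102) = (-122 - 1/2)*(-102) = -245/2*(-102) = 12495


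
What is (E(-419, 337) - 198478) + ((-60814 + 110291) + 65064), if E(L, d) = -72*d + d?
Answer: -107864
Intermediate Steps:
E(L, d) = -71*d
(E(-419, 337) - 198478) + ((-60814 + 110291) + 65064) = (-71*337 - 198478) + ((-60814 + 110291) + 65064) = (-23927 - 198478) + (49477 + 65064) = -222405 + 114541 = -107864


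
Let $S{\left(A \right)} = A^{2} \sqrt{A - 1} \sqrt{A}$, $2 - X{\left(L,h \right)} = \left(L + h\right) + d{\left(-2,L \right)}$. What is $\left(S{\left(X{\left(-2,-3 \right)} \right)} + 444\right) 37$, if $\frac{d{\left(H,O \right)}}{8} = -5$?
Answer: $16428 + 81733 \sqrt{2162} \approx 3.8168 \cdot 10^{6}$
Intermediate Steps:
$d{\left(H,O \right)} = -40$ ($d{\left(H,O \right)} = 8 \left(-5\right) = -40$)
$X{\left(L,h \right)} = 42 - L - h$ ($X{\left(L,h \right)} = 2 - \left(\left(L + h\right) - 40\right) = 2 - \left(-40 + L + h\right) = 42 - L - h$)
$S{\left(A \right)} = A^{\frac{5}{2}} \sqrt{-1 + A}$ ($S{\left(A \right)} = A^{2} \sqrt{-1 + A} \sqrt{A} = A^{2} \sqrt{A} \sqrt{-1 + A} = A^{\frac{5}{2}} \sqrt{-1 + A}$)
$\left(S{\left(X{\left(-2,-3 \right)} \right)} + 444\right) 37 = \left(\left(42 - -2 - -3\right)^{\frac{5}{2}} \sqrt{-1 - -47} + 444\right) 37 = \left(\left(42 + 2 + 3\right)^{\frac{5}{2}} \sqrt{-1 + \left(42 + 2 + 3\right)} + 444\right) 37 = \left(47^{\frac{5}{2}} \sqrt{-1 + 47} + 444\right) 37 = \left(2209 \sqrt{47} \sqrt{46} + 444\right) 37 = \left(2209 \sqrt{2162} + 444\right) 37 = \left(444 + 2209 \sqrt{2162}\right) 37 = 16428 + 81733 \sqrt{2162}$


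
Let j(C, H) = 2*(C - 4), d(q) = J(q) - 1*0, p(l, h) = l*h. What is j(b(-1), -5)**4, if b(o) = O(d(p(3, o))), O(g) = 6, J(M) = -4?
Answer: 256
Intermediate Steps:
p(l, h) = h*l
d(q) = -4 (d(q) = -4 - 1*0 = -4 + 0 = -4)
b(o) = 6
j(C, H) = -8 + 2*C (j(C, H) = 2*(-4 + C) = -8 + 2*C)
j(b(-1), -5)**4 = (-8 + 2*6)**4 = (-8 + 12)**4 = 4**4 = 256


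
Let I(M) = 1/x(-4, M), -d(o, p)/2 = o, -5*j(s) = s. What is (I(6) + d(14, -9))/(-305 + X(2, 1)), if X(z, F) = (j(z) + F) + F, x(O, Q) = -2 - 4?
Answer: 845/9102 ≈ 0.092837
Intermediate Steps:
j(s) = -s/5
d(o, p) = -2*o
x(O, Q) = -6
I(M) = -1/6 (I(M) = 1/(-6) = -1/6)
X(z, F) = 2*F - z/5 (X(z, F) = (-z/5 + F) + F = (F - z/5) + F = 2*F - z/5)
(I(6) + d(14, -9))/(-305 + X(2, 1)) = (-1/6 - 2*14)/(-305 + (2*1 - 1/5*2)) = (-1/6 - 28)/(-305 + (2 - 2/5)) = -169/(6*(-305 + 8/5)) = -169/(6*(-1517/5)) = -169/6*(-5/1517) = 845/9102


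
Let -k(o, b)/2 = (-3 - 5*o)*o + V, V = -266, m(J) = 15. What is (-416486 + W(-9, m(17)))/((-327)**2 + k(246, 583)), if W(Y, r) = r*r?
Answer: -416261/714097 ≈ -0.58292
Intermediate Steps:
W(Y, r) = r**2
k(o, b) = 532 - 2*o*(-3 - 5*o) (k(o, b) = -2*((-3 - 5*o)*o - 266) = -2*(o*(-3 - 5*o) - 266) = -2*(-266 + o*(-3 - 5*o)) = 532 - 2*o*(-3 - 5*o))
(-416486 + W(-9, m(17)))/((-327)**2 + k(246, 583)) = (-416486 + 15**2)/((-327)**2 + (532 + 6*246 + 10*246**2)) = (-416486 + 225)/(106929 + (532 + 1476 + 10*60516)) = -416261/(106929 + (532 + 1476 + 605160)) = -416261/(106929 + 607168) = -416261/714097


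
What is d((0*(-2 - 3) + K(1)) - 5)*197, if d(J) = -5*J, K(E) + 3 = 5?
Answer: 2955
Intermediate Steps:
K(E) = 2 (K(E) = -3 + 5 = 2)
d((0*(-2 - 3) + K(1)) - 5)*197 = -5*((0*(-2 - 3) + 2) - 5)*197 = -5*((0*(-5) + 2) - 5)*197 = -5*((0 + 2) - 5)*197 = -5*(2 - 5)*197 = -5*(-3)*197 = 15*197 = 2955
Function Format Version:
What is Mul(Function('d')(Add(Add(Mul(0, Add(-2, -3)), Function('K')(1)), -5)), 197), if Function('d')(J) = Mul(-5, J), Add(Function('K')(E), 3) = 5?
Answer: 2955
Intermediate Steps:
Function('K')(E) = 2 (Function('K')(E) = Add(-3, 5) = 2)
Mul(Function('d')(Add(Add(Mul(0, Add(-2, -3)), Function('K')(1)), -5)), 197) = Mul(Mul(-5, Add(Add(Mul(0, Add(-2, -3)), 2), -5)), 197) = Mul(Mul(-5, Add(Add(Mul(0, -5), 2), -5)), 197) = Mul(Mul(-5, Add(Add(0, 2), -5)), 197) = Mul(Mul(-5, Add(2, -5)), 197) = Mul(Mul(-5, -3), 197) = Mul(15, 197) = 2955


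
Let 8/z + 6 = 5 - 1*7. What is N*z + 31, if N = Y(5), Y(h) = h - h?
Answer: 31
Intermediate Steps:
Y(h) = 0
N = 0
z = -1 (z = 8/(-6 + (5 - 1*7)) = 8/(-6 + (5 - 7)) = 8/(-6 - 2) = 8/(-8) = 8*(-⅛) = -1)
N*z + 31 = 0*(-1) + 31 = 0 + 31 = 31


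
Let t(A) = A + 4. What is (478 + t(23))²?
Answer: 255025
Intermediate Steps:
t(A) = 4 + A
(478 + t(23))² = (478 + (4 + 23))² = (478 + 27)² = 505² = 255025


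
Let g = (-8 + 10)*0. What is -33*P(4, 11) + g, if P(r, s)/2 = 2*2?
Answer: -264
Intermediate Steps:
P(r, s) = 8 (P(r, s) = 2*(2*2) = 2*4 = 8)
g = 0 (g = 2*0 = 0)
-33*P(4, 11) + g = -33*8 + 0 = -264 + 0 = -264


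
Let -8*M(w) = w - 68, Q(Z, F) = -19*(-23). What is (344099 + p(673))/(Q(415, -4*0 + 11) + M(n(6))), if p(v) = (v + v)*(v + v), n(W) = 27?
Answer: 638760/131 ≈ 4876.0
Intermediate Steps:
Q(Z, F) = 437
p(v) = 4*v² (p(v) = (2*v)*(2*v) = 4*v²)
M(w) = 17/2 - w/8 (M(w) = -(w - 68)/8 = -(-68 + w)/8 = 17/2 - w/8)
(344099 + p(673))/(Q(415, -4*0 + 11) + M(n(6))) = (344099 + 4*673²)/(437 + (17/2 - ⅛*27)) = (344099 + 4*452929)/(437 + (17/2 - 27/8)) = (344099 + 1811716)/(437 + 41/8) = 2155815/(3537/8) = 2155815*(8/3537) = 638760/131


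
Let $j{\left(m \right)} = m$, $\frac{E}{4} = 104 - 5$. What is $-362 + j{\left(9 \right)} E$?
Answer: $3202$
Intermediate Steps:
$E = 396$ ($E = 4 \left(104 - 5\right) = 4 \cdot 99 = 396$)
$-362 + j{\left(9 \right)} E = -362 + 9 \cdot 396 = -362 + 3564 = 3202$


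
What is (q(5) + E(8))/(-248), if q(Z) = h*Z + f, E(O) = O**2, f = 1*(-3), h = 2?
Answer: -71/248 ≈ -0.28629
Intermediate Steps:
f = -3
q(Z) = -3 + 2*Z (q(Z) = 2*Z - 3 = -3 + 2*Z)
(q(5) + E(8))/(-248) = ((-3 + 2*5) + 8**2)/(-248) = ((-3 + 10) + 64)*(-1/248) = (7 + 64)*(-1/248) = 71*(-1/248) = -71/248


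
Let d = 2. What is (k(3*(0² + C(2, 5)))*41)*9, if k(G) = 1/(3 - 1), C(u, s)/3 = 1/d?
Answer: 369/2 ≈ 184.50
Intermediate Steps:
C(u, s) = 3/2
k(G) = ½ (k(G) = 1/2 = ½)
(k(3*(0² + C(2, 5)))*41)*9 = ((½)*41)*9 = (41/2)*9 = 369/2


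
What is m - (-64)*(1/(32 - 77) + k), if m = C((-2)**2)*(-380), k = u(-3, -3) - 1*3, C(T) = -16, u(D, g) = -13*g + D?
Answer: 368576/45 ≈ 8190.6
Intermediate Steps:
u(D, g) = D - 13*g
k = 33 (k = (-3 - 13*(-3)) - 1*3 = (-3 + 39) - 3 = 36 - 3 = 33)
m = 6080 (m = -16*(-380) = 6080)
m - (-64)*(1/(32 - 77) + k) = 6080 - (-64)*(1/(32 - 77) + 33) = 6080 - (-64)*(1/(-45) + 33) = 6080 - (-64)*(-1/45 + 33) = 6080 - (-64)*1484/45 = 6080 - 1*(-94976/45) = 6080 + 94976/45 = 368576/45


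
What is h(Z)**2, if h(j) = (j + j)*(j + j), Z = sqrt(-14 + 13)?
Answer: 16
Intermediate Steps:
Z = I (Z = sqrt(-1) = I ≈ 1.0*I)
h(j) = 4*j**2 (h(j) = (2*j)*(2*j) = 4*j**2)
h(Z)**2 = (4*I**2)**2 = (4*(-1))**2 = (-4)**2 = 16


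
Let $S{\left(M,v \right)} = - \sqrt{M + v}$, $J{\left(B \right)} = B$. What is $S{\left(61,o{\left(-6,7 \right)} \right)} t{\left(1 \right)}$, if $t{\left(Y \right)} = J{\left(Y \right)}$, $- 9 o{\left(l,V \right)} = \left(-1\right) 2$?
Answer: $- \frac{\sqrt{551}}{3} \approx -7.8245$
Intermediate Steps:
$o{\left(l,V \right)} = \frac{2}{9}$ ($o{\left(l,V \right)} = - \frac{\left(-1\right) 2}{9} = \left(- \frac{1}{9}\right) \left(-2\right) = \frac{2}{9}$)
$t{\left(Y \right)} = Y$
$S{\left(61,o{\left(-6,7 \right)} \right)} t{\left(1 \right)} = - \sqrt{61 + \frac{2}{9}} \cdot 1 = - \sqrt{\frac{551}{9}} \cdot 1 = - \frac{\sqrt{551}}{3} \cdot 1 = - \frac{\sqrt{551}}{3}$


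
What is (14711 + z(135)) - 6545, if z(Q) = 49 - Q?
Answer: 8080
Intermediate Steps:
(14711 + z(135)) - 6545 = (14711 + (49 - 1*135)) - 6545 = (14711 + (49 - 135)) - 6545 = (14711 - 86) - 6545 = 14625 - 6545 = 8080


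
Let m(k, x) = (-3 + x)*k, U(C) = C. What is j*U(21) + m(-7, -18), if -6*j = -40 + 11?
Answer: 497/2 ≈ 248.50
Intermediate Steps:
j = 29/6 (j = -(-40 + 11)/6 = -1/6*(-29) = 29/6 ≈ 4.8333)
m(k, x) = k*(-3 + x)
j*U(21) + m(-7, -18) = (29/6)*21 - 7*(-3 - 18) = 203/2 - 7*(-21) = 203/2 + 147 = 497/2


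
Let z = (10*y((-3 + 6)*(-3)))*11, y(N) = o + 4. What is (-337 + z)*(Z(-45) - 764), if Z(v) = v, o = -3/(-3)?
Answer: -172317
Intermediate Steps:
o = 1 (o = -3*(-⅓) = 1)
y(N) = 5 (y(N) = 1 + 4 = 5)
z = 550 (z = (10*5)*11 = 50*11 = 550)
(-337 + z)*(Z(-45) - 764) = (-337 + 550)*(-45 - 764) = 213*(-809) = -172317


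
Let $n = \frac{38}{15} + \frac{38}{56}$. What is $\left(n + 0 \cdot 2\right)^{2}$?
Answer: $\frac{1819801}{176400} \approx 10.316$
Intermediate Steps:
$n = \frac{1349}{420}$ ($n = 38 \cdot \frac{1}{15} + 38 \cdot \frac{1}{56} = \frac{38}{15} + \frac{19}{28} = \frac{1349}{420} \approx 3.2119$)
$\left(n + 0 \cdot 2\right)^{2} = \left(\frac{1349}{420} + 0 \cdot 2\right)^{2} = \left(\frac{1349}{420} + 0\right)^{2} = \left(\frac{1349}{420}\right)^{2} = \frac{1819801}{176400}$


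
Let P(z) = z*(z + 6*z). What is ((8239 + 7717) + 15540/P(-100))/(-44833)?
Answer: -7978111/22416500 ≈ -0.35590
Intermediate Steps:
P(z) = 7*z² (P(z) = z*(7*z) = 7*z²)
((8239 + 7717) + 15540/P(-100))/(-44833) = ((8239 + 7717) + 15540/((7*(-100)²)))/(-44833) = (15956 + 15540/((7*10000)))*(-1/44833) = (15956 + 15540/70000)*(-1/44833) = (15956 + 15540*(1/70000))*(-1/44833) = (15956 + 111/500)*(-1/44833) = (7978111/500)*(-1/44833) = -7978111/22416500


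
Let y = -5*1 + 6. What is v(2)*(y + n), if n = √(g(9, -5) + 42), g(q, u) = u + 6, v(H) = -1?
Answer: -1 - √43 ≈ -7.5574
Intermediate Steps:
g(q, u) = 6 + u
y = 1 (y = -5 + 6 = 1)
n = √43 (n = √((6 - 5) + 42) = √(1 + 42) = √43 ≈ 6.5574)
v(2)*(y + n) = -(1 + √43) = -1 - √43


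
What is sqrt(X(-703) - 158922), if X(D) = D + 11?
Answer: I*sqrt(159614) ≈ 399.52*I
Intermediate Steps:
X(D) = 11 + D
sqrt(X(-703) - 158922) = sqrt((11 - 703) - 158922) = sqrt(-692 - 158922) = sqrt(-159614) = I*sqrt(159614)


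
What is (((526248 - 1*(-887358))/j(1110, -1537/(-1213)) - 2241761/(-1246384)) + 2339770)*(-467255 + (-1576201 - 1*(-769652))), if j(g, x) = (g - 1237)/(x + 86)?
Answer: -83671845846558533182521/48001675396 ≈ -1.7431e+12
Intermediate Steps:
j(g, x) = (-1237 + g)/(86 + x)
(((526248 - 1*(-887358))/j(1110, -1537/(-1213)) - 2241761/(-1246384)) + 2339770)*(-467255 + (-1576201 - 1*(-769652))) = (((526248 - 1*(-887358))/(((-1237 + 1110)/(86 - 1537/(-1213)))) - 2241761/(-1246384)) + 2339770)*(-467255 + (-1576201 - 1*(-769652))) = (((526248 + 887358)/((-127/(86 - 1537*(-1/1213)))) - 2241761*(-1/1246384)) + 2339770)*(-467255 + (-1576201 + 769652)) = ((1413606/((-127/(86 + 1537/1213))) + 2241761/1246384) + 2339770)*(-467255 - 806549) = ((1413606/((-127/(105855/1213))) + 2241761/1246384) + 2339770)*(-1273804) = ((1413606/(((1213/105855)*(-127))) + 2241761/1246384) + 2339770)*(-1273804) = ((1413606/(-154051/105855) + 2241761/1246384) + 2339770)*(-1273804) = ((1413606*(-105855/154051) + 2241761/1246384) + 2339770)*(-1273804) = ((-149637263130/154051 + 2241761/1246384) + 2339770)*(-1273804) = (-186505145223498109/192006701584 + 2339770)*(-1273804) = (262746374941697571/192006701584)*(-1273804) = -83671845846558533182521/48001675396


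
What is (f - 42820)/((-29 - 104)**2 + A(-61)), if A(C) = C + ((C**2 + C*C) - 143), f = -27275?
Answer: -23365/8309 ≈ -2.8120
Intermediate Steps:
A(C) = -143 + C + 2*C**2 (A(C) = C + ((C**2 + C**2) - 143) = C + (2*C**2 - 143) = C + (-143 + 2*C**2) = -143 + C + 2*C**2)
(f - 42820)/((-29 - 104)**2 + A(-61)) = (-27275 - 42820)/((-29 - 104)**2 + (-143 - 61 + 2*(-61)**2)) = -70095/((-133)**2 + (-143 - 61 + 2*3721)) = -70095/(17689 + (-143 - 61 + 7442)) = -70095/(17689 + 7238) = -70095/24927 = -70095*1/24927 = -23365/8309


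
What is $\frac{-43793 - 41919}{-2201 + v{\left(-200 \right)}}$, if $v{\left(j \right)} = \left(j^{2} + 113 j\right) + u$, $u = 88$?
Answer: $- \frac{85712}{15287} \approx -5.6069$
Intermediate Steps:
$v{\left(j \right)} = 88 + j^{2} + 113 j$ ($v{\left(j \right)} = \left(j^{2} + 113 j\right) + 88 = 88 + j^{2} + 113 j$)
$\frac{-43793 - 41919}{-2201 + v{\left(-200 \right)}} = \frac{-43793 - 41919}{-2201 + \left(88 + \left(-200\right)^{2} + 113 \left(-200\right)\right)} = - \frac{85712}{-2201 + \left(88 + 40000 - 22600\right)} = - \frac{85712}{-2201 + 17488} = - \frac{85712}{15287}$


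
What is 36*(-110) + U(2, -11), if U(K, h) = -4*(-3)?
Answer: -3948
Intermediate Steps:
U(K, h) = 12
36*(-110) + U(2, -11) = 36*(-110) + 12 = -3960 + 12 = -3948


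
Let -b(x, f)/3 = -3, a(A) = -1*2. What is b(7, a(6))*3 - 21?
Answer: 6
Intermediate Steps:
a(A) = -2
b(x, f) = 9 (b(x, f) = -3*(-3) = 9)
b(7, a(6))*3 - 21 = 9*3 - 21 = 27 - 21 = 6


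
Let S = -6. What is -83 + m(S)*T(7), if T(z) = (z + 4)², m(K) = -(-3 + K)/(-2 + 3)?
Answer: 1006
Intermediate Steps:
m(K) = 3 - K (m(K) = -(-3 + K)/1 = -(-3 + K) = 3 - K)
T(z) = (4 + z)²
-83 + m(S)*T(7) = -83 + (3 - 1*(-6))*(4 + 7)² = -83 + (3 + 6)*11² = -83 + 9*121 = -83 + 1089 = 1006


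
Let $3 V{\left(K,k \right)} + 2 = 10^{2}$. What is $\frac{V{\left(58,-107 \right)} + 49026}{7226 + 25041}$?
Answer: $\frac{147176}{96801} \approx 1.5204$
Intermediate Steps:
$V{\left(K,k \right)} = \frac{98}{3}$ ($V{\left(K,k \right)} = - \frac{2}{3} + \frac{10^{2}}{3} = - \frac{2}{3} + \frac{1}{3} \cdot 100 = - \frac{2}{3} + \frac{100}{3} = \frac{98}{3}$)
$\frac{V{\left(58,-107 \right)} + 49026}{7226 + 25041} = \frac{\frac{98}{3} + 49026}{7226 + 25041} = \frac{147176}{3 \cdot 32267} = \frac{147176}{3} \cdot \frac{1}{32267} = \frac{147176}{96801}$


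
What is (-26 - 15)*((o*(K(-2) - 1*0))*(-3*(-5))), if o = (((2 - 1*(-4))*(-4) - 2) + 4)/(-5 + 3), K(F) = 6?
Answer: -40590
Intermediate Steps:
o = 11 (o = (((2 + 4)*(-4) - 2) + 4)/(-2) = ((6*(-4) - 2) + 4)*(-1/2) = ((-24 - 2) + 4)*(-1/2) = (-26 + 4)*(-1/2) = -22*(-1/2) = 11)
(-26 - 15)*((o*(K(-2) - 1*0))*(-3*(-5))) = (-26 - 15)*((11*(6 - 1*0))*(-3*(-5))) = -41*11*(6 + 0)*15 = -41*11*6*15 = -2706*15 = -41*990 = -40590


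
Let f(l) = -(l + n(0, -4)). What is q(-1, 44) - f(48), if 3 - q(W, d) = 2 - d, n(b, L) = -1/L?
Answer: 373/4 ≈ 93.250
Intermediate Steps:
q(W, d) = 1 + d (q(W, d) = 3 - (2 - d) = 3 + (-2 + d) = 1 + d)
f(l) = -1/4 - l (f(l) = -(l - 1/(-4)) = -(l - 1*(-1/4)) = -(l + 1/4) = -(1/4 + l) = -1/4 - l)
q(-1, 44) - f(48) = (1 + 44) - (-1/4 - 1*48) = 45 - (-1/4 - 48) = 45 - 1*(-193/4) = 45 + 193/4 = 373/4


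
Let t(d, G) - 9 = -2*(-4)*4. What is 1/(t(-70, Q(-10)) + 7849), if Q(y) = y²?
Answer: 1/7890 ≈ 0.00012674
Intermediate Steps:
t(d, G) = 41 (t(d, G) = 9 - 2*(-4)*4 = 9 + 8*4 = 9 + 32 = 41)
1/(t(-70, Q(-10)) + 7849) = 1/(41 + 7849) = 1/7890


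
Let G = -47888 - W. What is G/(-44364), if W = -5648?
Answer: 3520/3697 ≈ 0.95212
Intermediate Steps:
G = -42240 (G = -47888 - 1*(-5648) = -47888 + 5648 = -42240)
G/(-44364) = -42240/(-44364) = -42240*(-1/44364) = 3520/3697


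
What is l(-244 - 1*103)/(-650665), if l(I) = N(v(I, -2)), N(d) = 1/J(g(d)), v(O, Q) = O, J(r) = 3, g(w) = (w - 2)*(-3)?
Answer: -1/1951995 ≈ -5.1230e-7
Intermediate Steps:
g(w) = 6 - 3*w (g(w) = (-2 + w)*(-3) = 6 - 3*w)
N(d) = ⅓ (N(d) = 1/3 = ⅓)
l(I) = ⅓
l(-244 - 1*103)/(-650665) = (⅓)/(-650665) = (⅓)*(-1/650665) = -1/1951995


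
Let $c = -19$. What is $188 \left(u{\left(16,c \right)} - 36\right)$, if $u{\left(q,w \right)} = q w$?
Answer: $-63920$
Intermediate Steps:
$188 \left(u{\left(16,c \right)} - 36\right) = 188 \left(16 \left(-19\right) - 36\right) = 188 \left(-304 - 36\right) = 188 \left(-340\right) = -63920$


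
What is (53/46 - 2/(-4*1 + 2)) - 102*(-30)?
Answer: 140859/46 ≈ 3062.2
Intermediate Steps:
(53/46 - 2/(-4*1 + 2)) - 102*(-30) = (53*(1/46) - 2/(-4 + 2)) + 3060 = (53/46 - 2/(-2)) + 3060 = (53/46 - 2*(-1/2)) + 3060 = (53/46 + 1) + 3060 = 99/46 + 3060 = 140859/46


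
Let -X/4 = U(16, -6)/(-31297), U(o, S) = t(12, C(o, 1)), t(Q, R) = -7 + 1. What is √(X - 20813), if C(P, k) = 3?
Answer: I*√20386380227045/31297 ≈ 144.27*I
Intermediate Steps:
t(Q, R) = -6
U(o, S) = -6
X = -24/31297 (X = -(-24)/(-31297) = -(-24)*(-1)/31297 = -4*6/31297 = -24/31297 ≈ -0.00076685)
√(X - 20813) = √(-24/31297 - 20813) = √(-651384485/31297) = I*√20386380227045/31297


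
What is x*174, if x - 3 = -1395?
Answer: -242208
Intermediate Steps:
x = -1392 (x = 3 - 1395 = -1392)
x*174 = -1392*174 = -242208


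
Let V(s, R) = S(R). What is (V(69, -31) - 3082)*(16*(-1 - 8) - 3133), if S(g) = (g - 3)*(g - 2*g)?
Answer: 13553672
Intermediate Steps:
S(g) = -g*(-3 + g) (S(g) = (-3 + g)*(-g) = -g*(-3 + g))
V(s, R) = R*(3 - R)
(V(69, -31) - 3082)*(16*(-1 - 8) - 3133) = (-31*(3 - 1*(-31)) - 3082)*(16*(-1 - 8) - 3133) = (-31*(3 + 31) - 3082)*(16*(-9) - 3133) = (-31*34 - 3082)*(-144 - 3133) = (-1054 - 3082)*(-3277) = -4136*(-3277) = 13553672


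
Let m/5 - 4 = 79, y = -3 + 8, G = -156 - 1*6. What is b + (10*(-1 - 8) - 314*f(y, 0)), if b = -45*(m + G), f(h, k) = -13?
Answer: -7393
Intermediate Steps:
G = -162 (G = -156 - 6 = -162)
y = 5
m = 415 (m = 20 + 5*79 = 20 + 395 = 415)
b = -11385 (b = -45*(415 - 162) = -45*253 = -11385)
b + (10*(-1 - 8) - 314*f(y, 0)) = -11385 + (10*(-1 - 8) - 314*(-13)) = -11385 + (10*(-9) + 4082) = -11385 + (-90 + 4082) = -11385 + 3992 = -7393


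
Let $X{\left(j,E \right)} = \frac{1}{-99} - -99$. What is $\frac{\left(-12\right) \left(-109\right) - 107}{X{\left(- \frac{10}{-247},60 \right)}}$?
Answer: $\frac{118899}{9800} \approx 12.133$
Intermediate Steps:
$X{\left(j,E \right)} = \frac{9800}{99}$ ($X{\left(j,E \right)} = - \frac{1}{99} + 99 = \frac{9800}{99}$)
$\frac{\left(-12\right) \left(-109\right) - 107}{X{\left(- \frac{10}{-247},60 \right)}} = \frac{\left(-12\right) \left(-109\right) - 107}{\frac{9800}{99}} = \left(1308 - 107\right) \frac{99}{9800} = 1201 \cdot \frac{99}{9800} = \frac{118899}{9800}$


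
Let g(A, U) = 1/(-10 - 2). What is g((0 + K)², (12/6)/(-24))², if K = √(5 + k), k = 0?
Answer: 1/144 ≈ 0.0069444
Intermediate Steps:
K = √5 (K = √(5 + 0) = √5 ≈ 2.2361)
g(A, U) = -1/12 (g(A, U) = 1/(-12) = -1/12)
g((0 + K)², (12/6)/(-24))² = (-1/12)² = 1/144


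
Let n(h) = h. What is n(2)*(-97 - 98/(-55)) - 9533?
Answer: -534789/55 ≈ -9723.4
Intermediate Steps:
n(2)*(-97 - 98/(-55)) - 9533 = 2*(-97 - 98/(-55)) - 9533 = 2*(-97 - 98*(-1/55)) - 9533 = 2*(-97 + 98/55) - 9533 = 2*(-5237/55) - 9533 = -10474/55 - 9533 = -534789/55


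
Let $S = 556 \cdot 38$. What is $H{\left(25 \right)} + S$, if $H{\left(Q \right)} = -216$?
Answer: $20912$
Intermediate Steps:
$S = 21128$
$H{\left(25 \right)} + S = -216 + 21128 = 20912$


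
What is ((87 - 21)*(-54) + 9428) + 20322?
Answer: 26186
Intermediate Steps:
((87 - 21)*(-54) + 9428) + 20322 = (66*(-54) + 9428) + 20322 = (-3564 + 9428) + 20322 = 5864 + 20322 = 26186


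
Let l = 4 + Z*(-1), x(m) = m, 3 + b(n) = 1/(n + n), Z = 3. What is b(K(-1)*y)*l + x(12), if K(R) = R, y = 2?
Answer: 35/4 ≈ 8.7500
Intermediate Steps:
b(n) = -3 + 1/(2*n) (b(n) = -3 + 1/(n + n) = -3 + 1/(2*n))
l = 1 (l = 4 + 3*(-1) = 4 - 3 = 1)
b(K(-1)*y)*l + x(12) = (-3 + 1/(2*((-1*2))))*1 + 12 = (-3 + (½)/(-2))*1 + 12 = (-3 + (½)*(-½))*1 + 12 = (-3 - ¼)*1 + 12 = -13/4*1 + 12 = -13/4 + 12 = 35/4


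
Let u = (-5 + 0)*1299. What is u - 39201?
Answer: -45696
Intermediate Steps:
u = -6495 (u = -5*1299 = -6495)
u - 39201 = -6495 - 39201 = -45696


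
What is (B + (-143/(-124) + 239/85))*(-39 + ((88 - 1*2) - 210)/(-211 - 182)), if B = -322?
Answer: 16987269689/1380740 ≈ 12303.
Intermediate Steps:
(B + (-143/(-124) + 239/85))*(-39 + ((88 - 1*2) - 210)/(-211 - 182)) = (-322 + (-143/(-124) + 239/85))*(-39 + ((88 - 1*2) - 210)/(-211 - 182)) = (-322 + (-143*(-1/124) + 239*(1/85)))*(-39 + ((88 - 2) - 210)/(-393)) = (-322 + (143/124 + 239/85))*(-39 + (86 - 210)*(-1/393)) = (-322 + 41791/10540)*(-39 - 124*(-1/393)) = -3352089*(-39 + 124/393)/10540 = -3352089/10540*(-15203/393) = 16987269689/1380740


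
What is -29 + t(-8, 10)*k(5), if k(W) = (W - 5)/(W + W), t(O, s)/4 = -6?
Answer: -29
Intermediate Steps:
t(O, s) = -24 (t(O, s) = 4*(-6) = -24)
k(W) = (-5 + W)/(2*W) (k(W) = (-5 + W)/((2*W)) = (-5 + W)*(1/(2*W)) = (-5 + W)/(2*W))
-29 + t(-8, 10)*k(5) = -29 - 12*(-5 + 5)/5 = -29 - 12*0/5 = -29 - 24*0 = -29 + 0 = -29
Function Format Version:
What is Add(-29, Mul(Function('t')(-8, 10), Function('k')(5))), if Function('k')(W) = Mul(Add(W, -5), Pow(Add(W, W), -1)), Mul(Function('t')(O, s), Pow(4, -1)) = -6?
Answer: -29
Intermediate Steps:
Function('t')(O, s) = -24 (Function('t')(O, s) = Mul(4, -6) = -24)
Function('k')(W) = Mul(Rational(1, 2), Pow(W, -1), Add(-5, W)) (Function('k')(W) = Mul(Add(-5, W), Pow(Mul(2, W), -1)) = Mul(Add(-5, W), Mul(Rational(1, 2), Pow(W, -1))) = Mul(Rational(1, 2), Pow(W, -1), Add(-5, W)))
Add(-29, Mul(Function('t')(-8, 10), Function('k')(5))) = Add(-29, Mul(-24, Mul(Rational(1, 2), Pow(5, -1), Add(-5, 5)))) = Add(-29, Mul(-24, Mul(Rational(1, 2), Rational(1, 5), 0))) = Add(-29, Mul(-24, 0)) = Add(-29, 0) = -29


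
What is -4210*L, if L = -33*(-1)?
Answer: -138930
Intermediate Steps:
L = 33
-4210*L = -4210*33 = -138930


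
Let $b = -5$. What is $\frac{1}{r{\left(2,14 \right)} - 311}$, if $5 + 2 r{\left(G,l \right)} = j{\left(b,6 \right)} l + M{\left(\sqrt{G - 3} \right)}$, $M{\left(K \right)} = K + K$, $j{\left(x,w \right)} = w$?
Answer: $- \frac{1086}{294853} - \frac{4 i}{294853} \approx -0.0036832 - 1.3566 \cdot 10^{-5} i$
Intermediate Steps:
$M{\left(K \right)} = 2 K$
$r{\left(G,l \right)} = - \frac{5}{2} + \sqrt{-3 + G} + 3 l$ ($r{\left(G,l \right)} = - \frac{5}{2} + \frac{6 l + 2 \sqrt{G - 3}}{2} = - \frac{5}{2} + \frac{6 l + 2 \sqrt{-3 + G}}{2} = - \frac{5}{2} + \frac{2 \sqrt{-3 + G} + 6 l}{2} = - \frac{5}{2} + \left(\sqrt{-3 + G} + 3 l\right) = - \frac{5}{2} + \sqrt{-3 + G} + 3 l$)
$\frac{1}{r{\left(2,14 \right)} - 311} = \frac{1}{\left(- \frac{5}{2} + \sqrt{-3 + 2} + 3 \cdot 14\right) - 311} = \frac{1}{\left(- \frac{5}{2} + \sqrt{-1} + 42\right) - 311} = \frac{1}{\left(- \frac{5}{2} + i + 42\right) - 311} = \frac{1}{\left(\frac{79}{2} + i\right) - 311} = \frac{1}{- \frac{543}{2} + i} = \frac{4 \left(- \frac{543}{2} - i\right)}{294853}$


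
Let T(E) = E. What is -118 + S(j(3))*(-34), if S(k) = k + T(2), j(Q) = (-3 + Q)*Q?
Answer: -186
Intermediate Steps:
j(Q) = Q*(-3 + Q)
S(k) = 2 + k (S(k) = k + 2 = 2 + k)
-118 + S(j(3))*(-34) = -118 + (2 + 3*(-3 + 3))*(-34) = -118 + (2 + 3*0)*(-34) = -118 + (2 + 0)*(-34) = -118 + 2*(-34) = -118 - 68 = -186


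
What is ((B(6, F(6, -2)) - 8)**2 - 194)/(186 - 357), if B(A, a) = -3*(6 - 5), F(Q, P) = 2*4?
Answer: 73/171 ≈ 0.42690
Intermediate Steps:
F(Q, P) = 8
B(A, a) = -3 (B(A, a) = -3*1 = -3)
((B(6, F(6, -2)) - 8)**2 - 194)/(186 - 357) = ((-3 - 8)**2 - 194)/(186 - 357) = ((-11)**2 - 194)/(-171) = (121 - 194)*(-1/171) = -73*(-1/171) = 73/171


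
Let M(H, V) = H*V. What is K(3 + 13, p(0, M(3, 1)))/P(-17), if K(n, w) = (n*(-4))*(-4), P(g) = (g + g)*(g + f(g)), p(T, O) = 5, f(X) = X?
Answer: 64/289 ≈ 0.22145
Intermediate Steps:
P(g) = 4*g² (P(g) = (g + g)*(g + g) = (2*g)*(2*g) = 4*g²)
K(n, w) = 16*n (K(n, w) = -4*n*(-4) = 16*n)
K(3 + 13, p(0, M(3, 1)))/P(-17) = (16*(3 + 13))/((4*(-17)²)) = (16*16)/((4*289)) = 256/1156 = 256*(1/1156) = 64/289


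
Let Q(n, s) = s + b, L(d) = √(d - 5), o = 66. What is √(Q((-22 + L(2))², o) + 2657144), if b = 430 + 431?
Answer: √2658071 ≈ 1630.4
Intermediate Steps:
L(d) = √(-5 + d)
b = 861
Q(n, s) = 861 + s (Q(n, s) = s + 861 = 861 + s)
√(Q((-22 + L(2))², o) + 2657144) = √((861 + 66) + 2657144) = √(927 + 2657144) = √2658071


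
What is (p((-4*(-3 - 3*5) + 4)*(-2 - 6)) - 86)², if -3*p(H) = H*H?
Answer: 136842286084/9 ≈ 1.5205e+10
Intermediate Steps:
p(H) = -H²/3 (p(H) = -H*H/3 = -H²/3)
(p((-4*(-3 - 3*5) + 4)*(-2 - 6)) - 86)² = (-(-2 - 6)²*(-4*(-3 - 3*5) + 4)²/3 - 86)² = (-64*(-4*(-3 - 15) + 4)²/3 - 86)² = (-64*(-4*(-18) + 4)²/3 - 86)² = (-64*(72 + 4)²/3 - 86)² = (-(76*(-8))²/3 - 86)² = (-⅓*(-608)² - 86)² = (-⅓*369664 - 86)² = (-369664/3 - 86)² = (-369922/3)² = 136842286084/9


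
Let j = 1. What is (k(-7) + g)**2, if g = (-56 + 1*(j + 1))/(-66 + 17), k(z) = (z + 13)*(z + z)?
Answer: 16499844/2401 ≈ 6872.1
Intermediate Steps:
k(z) = 2*z*(13 + z) (k(z) = (13 + z)*(2*z) = 2*z*(13 + z))
g = 54/49 (g = (-56 + 1*(1 + 1))/(-66 + 17) = (-56 + 1*2)/(-49) = (-56 + 2)*(-1/49) = -54*(-1/49) = 54/49 ≈ 1.1020)
(k(-7) + g)**2 = (2*(-7)*(13 - 7) + 54/49)**2 = (2*(-7)*6 + 54/49)**2 = (-84 + 54/49)**2 = (-4062/49)**2 = 16499844/2401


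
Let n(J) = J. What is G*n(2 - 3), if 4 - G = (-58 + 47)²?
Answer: 117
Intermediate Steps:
G = -117 (G = 4 - (-58 + 47)² = 4 - 1*(-11)² = 4 - 1*121 = 4 - 121 = -117)
G*n(2 - 3) = -117*(2 - 3) = -117*(-1) = 117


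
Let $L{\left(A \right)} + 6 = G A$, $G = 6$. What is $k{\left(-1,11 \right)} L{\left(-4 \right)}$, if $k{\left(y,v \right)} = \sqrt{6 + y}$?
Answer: $- 30 \sqrt{5} \approx -67.082$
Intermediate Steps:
$L{\left(A \right)} = -6 + 6 A$
$k{\left(-1,11 \right)} L{\left(-4 \right)} = \sqrt{6 - 1} \left(-6 + 6 \left(-4\right)\right) = \sqrt{5} \left(-6 - 24\right) = \sqrt{5} \left(-30\right) = - 30 \sqrt{5}$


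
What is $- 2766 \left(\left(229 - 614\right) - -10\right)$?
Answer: $1037250$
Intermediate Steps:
$- 2766 \left(\left(229 - 614\right) - -10\right) = - 2766 \left(-385 + 10\right) = \left(-2766\right) \left(-375\right) = 1037250$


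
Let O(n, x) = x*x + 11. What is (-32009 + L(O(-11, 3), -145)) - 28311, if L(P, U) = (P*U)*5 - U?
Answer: -74675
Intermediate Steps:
O(n, x) = 11 + x² (O(n, x) = x² + 11 = 11 + x²)
L(P, U) = -U + 5*P*U (L(P, U) = 5*P*U - U = -U + 5*P*U)
(-32009 + L(O(-11, 3), -145)) - 28311 = (-32009 - 145*(-1 + 5*(11 + 3²))) - 28311 = (-32009 - 145*(-1 + 5*(11 + 9))) - 28311 = (-32009 - 145*(-1 + 5*20)) - 28311 = (-32009 - 145*(-1 + 100)) - 28311 = (-32009 - 145*99) - 28311 = (-32009 - 14355) - 28311 = -46364 - 28311 = -74675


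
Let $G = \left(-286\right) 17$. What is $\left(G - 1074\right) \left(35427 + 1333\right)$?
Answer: $-218207360$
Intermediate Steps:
$G = -4862$
$\left(G - 1074\right) \left(35427 + 1333\right) = \left(-4862 - 1074\right) \left(35427 + 1333\right) = \left(-5936\right) 36760 = -218207360$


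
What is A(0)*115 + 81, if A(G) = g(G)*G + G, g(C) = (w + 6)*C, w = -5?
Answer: 81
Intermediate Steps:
g(C) = C (g(C) = (-5 + 6)*C = 1*C = C)
A(G) = G + G² (A(G) = G*G + G = G² + G = G + G²)
A(0)*115 + 81 = (0*(1 + 0))*115 + 81 = (0*1)*115 + 81 = 0*115 + 81 = 0 + 81 = 81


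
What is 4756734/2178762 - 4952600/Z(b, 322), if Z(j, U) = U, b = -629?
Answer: -899083751071/58463447 ≈ -15379.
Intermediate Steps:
4756734/2178762 - 4952600/Z(b, 322) = 4756734/2178762 - 4952600/322 = 4756734*(1/2178762) - 4952600*1/322 = 792789/363127 - 2476300/161 = -899083751071/58463447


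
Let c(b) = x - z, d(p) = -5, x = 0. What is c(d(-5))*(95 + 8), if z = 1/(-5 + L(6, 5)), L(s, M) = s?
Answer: -103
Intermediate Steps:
z = 1 (z = 1/(-5 + 6) = 1/1 = 1)
c(b) = -1 (c(b) = 0 - 1*1 = 0 - 1 = -1)
c(d(-5))*(95 + 8) = -(95 + 8) = -1*103 = -103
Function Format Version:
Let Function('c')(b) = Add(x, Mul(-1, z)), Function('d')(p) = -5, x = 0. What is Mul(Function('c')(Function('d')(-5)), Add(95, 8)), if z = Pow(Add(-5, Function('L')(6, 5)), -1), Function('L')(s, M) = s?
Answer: -103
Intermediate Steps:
z = 1 (z = Pow(Add(-5, 6), -1) = Pow(1, -1) = 1)
Function('c')(b) = -1 (Function('c')(b) = Add(0, Mul(-1, 1)) = Add(0, -1) = -1)
Mul(Function('c')(Function('d')(-5)), Add(95, 8)) = Mul(-1, Add(95, 8)) = Mul(-1, 103) = -103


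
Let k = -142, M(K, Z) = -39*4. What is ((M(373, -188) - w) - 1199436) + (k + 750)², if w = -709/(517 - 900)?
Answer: -317863133/383 ≈ -8.2993e+5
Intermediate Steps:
M(K, Z) = -156
w = 709/383 (w = -709/(-383) = -709*(-1/383) = 709/383 ≈ 1.8512)
((M(373, -188) - w) - 1199436) + (k + 750)² = ((-156 - 1*709/383) - 1199436) + (-142 + 750)² = ((-156 - 709/383) - 1199436) + 608² = (-60457/383 - 1199436) + 369664 = -459444445/383 + 369664 = -317863133/383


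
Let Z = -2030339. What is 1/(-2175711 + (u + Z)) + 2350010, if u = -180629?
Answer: 10308739516789/4386679 ≈ 2.3500e+6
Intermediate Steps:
1/(-2175711 + (u + Z)) + 2350010 = 1/(-2175711 + (-180629 - 2030339)) + 2350010 = 1/(-2175711 - 2210968) + 2350010 = 1/(-4386679) + 2350010 = -1/4386679 + 2350010 = 10308739516789/4386679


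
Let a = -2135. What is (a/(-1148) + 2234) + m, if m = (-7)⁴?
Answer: 760445/164 ≈ 4636.9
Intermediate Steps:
m = 2401
(a/(-1148) + 2234) + m = (-2135/(-1148) + 2234) + 2401 = (-2135*(-1/1148) + 2234) + 2401 = (305/164 + 2234) + 2401 = 366681/164 + 2401 = 760445/164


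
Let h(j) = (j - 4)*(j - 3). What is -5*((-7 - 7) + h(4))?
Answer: 70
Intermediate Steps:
h(j) = (-4 + j)*(-3 + j)
-5*((-7 - 7) + h(4)) = -5*((-7 - 7) + (12 + 4² - 7*4)) = -5*(-14 + (12 + 16 - 28)) = -5*(-14 + 0) = -5*(-14) = 70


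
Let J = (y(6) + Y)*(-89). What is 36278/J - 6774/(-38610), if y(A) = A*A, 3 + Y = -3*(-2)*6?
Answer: -75505247/13172445 ≈ -5.7321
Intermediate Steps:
Y = 33 (Y = -3 - 3*(-2)*6 = -3 + 6*6 = -3 + 36 = 33)
y(A) = A**2
J = -6141 (J = (6**2 + 33)*(-89) = (36 + 33)*(-89) = 69*(-89) = -6141)
36278/J - 6774/(-38610) = 36278/(-6141) - 6774/(-38610) = 36278*(-1/6141) - 6774*(-1/38610) = -36278/6141 + 1129/6435 = -75505247/13172445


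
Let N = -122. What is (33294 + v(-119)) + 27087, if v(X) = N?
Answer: 60259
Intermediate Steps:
v(X) = -122
(33294 + v(-119)) + 27087 = (33294 - 122) + 27087 = 33172 + 27087 = 60259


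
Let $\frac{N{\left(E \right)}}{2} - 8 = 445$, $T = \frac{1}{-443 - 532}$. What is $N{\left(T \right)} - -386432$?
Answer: $387338$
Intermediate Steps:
$T = - \frac{1}{975}$ ($T = \frac{1}{-975} = - \frac{1}{975} \approx -0.0010256$)
$N{\left(E \right)} = 906$ ($N{\left(E \right)} = 16 + 2 \cdot 445 = 16 + 890 = 906$)
$N{\left(T \right)} - -386432 = 906 - -386432 = 906 + 386432 = 387338$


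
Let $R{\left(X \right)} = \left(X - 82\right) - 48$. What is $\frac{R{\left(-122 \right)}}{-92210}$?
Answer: $\frac{126}{46105} \approx 0.0027329$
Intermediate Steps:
$R{\left(X \right)} = -130 + X$ ($R{\left(X \right)} = \left(-82 + X\right) - 48 = -130 + X$)
$\frac{R{\left(-122 \right)}}{-92210} = \frac{-130 - 122}{-92210} = \left(-252\right) \left(- \frac{1}{92210}\right) = \frac{126}{46105}$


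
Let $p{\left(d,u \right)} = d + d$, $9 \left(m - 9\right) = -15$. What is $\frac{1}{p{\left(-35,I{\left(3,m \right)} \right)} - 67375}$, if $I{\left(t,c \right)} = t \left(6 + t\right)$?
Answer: $- \frac{1}{67445} \approx -1.4827 \cdot 10^{-5}$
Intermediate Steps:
$m = \frac{22}{3}$ ($m = 9 + \frac{1}{9} \left(-15\right) = 9 - \frac{5}{3} = \frac{22}{3} \approx 7.3333$)
$p{\left(d,u \right)} = 2 d$
$\frac{1}{p{\left(-35,I{\left(3,m \right)} \right)} - 67375} = \frac{1}{2 \left(-35\right) - 67375} = \frac{1}{-70 - 67375} = \frac{1}{-67445} = - \frac{1}{67445}$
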